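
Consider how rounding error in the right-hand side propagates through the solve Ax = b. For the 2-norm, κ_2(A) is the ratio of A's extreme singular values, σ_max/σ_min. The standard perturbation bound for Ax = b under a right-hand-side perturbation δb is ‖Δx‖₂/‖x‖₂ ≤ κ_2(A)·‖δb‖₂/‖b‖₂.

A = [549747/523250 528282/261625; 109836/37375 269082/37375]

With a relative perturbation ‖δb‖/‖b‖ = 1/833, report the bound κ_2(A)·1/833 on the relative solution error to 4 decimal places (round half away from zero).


AᵀA = [4266808569/438064900 101977623/4380649; 101977623/4380649 6123092616/109516225]; tr = 170172657/2592100, det = 43046721/16200625
char-poly roots: 6561/100 and 26244/648025
κ = σ_max/σ_min = (81/10)/(162/805) = 40.2500
perturbation bound = 40.2500·1/833 = 0.0483

0.0483


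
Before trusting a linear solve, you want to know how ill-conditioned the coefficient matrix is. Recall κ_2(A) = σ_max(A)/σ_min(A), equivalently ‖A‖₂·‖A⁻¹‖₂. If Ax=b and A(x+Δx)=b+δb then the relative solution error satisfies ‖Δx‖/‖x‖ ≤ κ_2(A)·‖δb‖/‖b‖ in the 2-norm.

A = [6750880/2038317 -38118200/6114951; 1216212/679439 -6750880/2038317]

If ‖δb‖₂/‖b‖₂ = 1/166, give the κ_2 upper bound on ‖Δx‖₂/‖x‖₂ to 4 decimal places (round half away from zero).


form AᵀA = [203760987664/14376249801 -1146110399360/43128749403; -1146110399360/43128749403 6446943246400/129386248209] with trace 28653259984/447703281 and determinant 16000000/447703281
char-poly roots: 64 and 250000/447703281
so κ_2 = √(64 / (250000/447703281)) = 338.5440
perturbation bound = 338.5440·1/166 = 2.0394

2.0394


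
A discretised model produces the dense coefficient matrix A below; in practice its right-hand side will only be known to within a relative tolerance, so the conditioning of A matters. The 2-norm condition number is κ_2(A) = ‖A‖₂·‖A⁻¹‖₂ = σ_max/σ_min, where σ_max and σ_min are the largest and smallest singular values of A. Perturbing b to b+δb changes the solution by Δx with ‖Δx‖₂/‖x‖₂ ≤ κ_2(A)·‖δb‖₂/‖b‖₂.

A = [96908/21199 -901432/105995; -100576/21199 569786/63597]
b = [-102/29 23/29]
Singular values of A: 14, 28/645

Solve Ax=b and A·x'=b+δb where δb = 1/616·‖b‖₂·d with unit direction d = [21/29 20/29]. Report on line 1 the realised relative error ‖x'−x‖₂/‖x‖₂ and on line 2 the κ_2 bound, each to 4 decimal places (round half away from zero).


0.0029
0.5235

from the listed singular values, σ₁ = 14, σ_n = 28/645
κ = σ_max/σ_min = 14/(28/645) = 322.5000
bound on ‖Δx‖/‖x‖: κ·ε = 322.5000·1/616 = 0.5235
solve Ax = b  →  x = [-40.7521 -21.4916]
‖b‖ = 3.6056, ‖x‖ = 46.0719
re-solving with b+δb shifts x by Δx of norm 0.1348
realised ‖Δx‖/‖x‖ = 0.0029
so the bound overstates the realised error by a factor of ≈ 178.8927 (computed from the unrounded values)


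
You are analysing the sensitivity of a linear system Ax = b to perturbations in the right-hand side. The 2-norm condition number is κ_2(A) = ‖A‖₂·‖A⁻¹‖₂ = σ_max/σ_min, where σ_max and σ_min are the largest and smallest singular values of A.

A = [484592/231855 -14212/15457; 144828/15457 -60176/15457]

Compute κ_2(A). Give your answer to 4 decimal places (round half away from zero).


AᵀA = [2947196944/31979025 -81864704/2131935; -81864704/2131935 2274320/142129]; tr = 20466976/189225, det = 43264/189225
λ_max, λ_min = (20466976/189225 ± √418864360062976/35806100625)/2 = 2704/25, 16/7569
κ_2(A) = √(λ_max/λ_min) = √((2704/25) / (16/7569)) = 226.2000

226.2000


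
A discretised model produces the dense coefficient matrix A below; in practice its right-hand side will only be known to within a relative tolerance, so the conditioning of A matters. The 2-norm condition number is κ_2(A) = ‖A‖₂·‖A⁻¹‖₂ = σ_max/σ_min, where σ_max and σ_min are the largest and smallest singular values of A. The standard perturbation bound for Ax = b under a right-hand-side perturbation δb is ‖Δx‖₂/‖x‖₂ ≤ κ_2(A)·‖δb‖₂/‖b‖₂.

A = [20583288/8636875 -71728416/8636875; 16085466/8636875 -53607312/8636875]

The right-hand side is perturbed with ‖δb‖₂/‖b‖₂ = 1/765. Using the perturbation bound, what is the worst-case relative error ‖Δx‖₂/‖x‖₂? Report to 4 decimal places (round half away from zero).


0.2258

form AᵀA = [27296558453124/2983824390625 -93548209553568/2983824390625; -93548209553568/2983824390625 320748382469376/2983824390625] with trace 556871905476/4774119025 and determinant 2176782336/4774119025
char-poly roots: 2916/25 and 746496/190964761
σ_max=√(2916/25)=(54/5), σ_min=√(746496/190964761)=(864/13819) → κ = 172.7375
perturbation bound = 172.7375·1/765 = 0.2258


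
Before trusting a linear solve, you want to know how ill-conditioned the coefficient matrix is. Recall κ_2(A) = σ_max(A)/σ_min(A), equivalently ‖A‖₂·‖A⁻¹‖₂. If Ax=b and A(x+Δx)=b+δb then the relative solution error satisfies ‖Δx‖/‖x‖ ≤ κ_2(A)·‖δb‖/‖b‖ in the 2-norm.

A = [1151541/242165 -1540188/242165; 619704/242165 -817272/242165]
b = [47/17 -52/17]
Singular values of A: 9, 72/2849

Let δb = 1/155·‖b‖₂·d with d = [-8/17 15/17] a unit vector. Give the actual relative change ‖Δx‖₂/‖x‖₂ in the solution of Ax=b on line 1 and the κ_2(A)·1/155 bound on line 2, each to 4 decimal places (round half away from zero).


σ_max = 9, σ_min = 72/2849
κ = σ_max/σ_min = 9/(72/2849) = 356.1250
bound on ‖Δx‖/‖x‖: κ·ε = 356.1250·1/155 = 2.2976
solve Ax = b  →  x = [-126.5556 -95.0556]
‖b‖ = 4.1231, ‖x‖ = 158.2778
with δb = [-0.0125 0.0235], A·Δx = δb → ‖Δx‖ = 1.0526
dividing the unrounded norms, ‖Δx‖/‖x‖ = 0.0067
tightness: 0.0067 against a bound of 2.2976 (unrounded ratio ≈ 0.0029)

0.0067
2.2976


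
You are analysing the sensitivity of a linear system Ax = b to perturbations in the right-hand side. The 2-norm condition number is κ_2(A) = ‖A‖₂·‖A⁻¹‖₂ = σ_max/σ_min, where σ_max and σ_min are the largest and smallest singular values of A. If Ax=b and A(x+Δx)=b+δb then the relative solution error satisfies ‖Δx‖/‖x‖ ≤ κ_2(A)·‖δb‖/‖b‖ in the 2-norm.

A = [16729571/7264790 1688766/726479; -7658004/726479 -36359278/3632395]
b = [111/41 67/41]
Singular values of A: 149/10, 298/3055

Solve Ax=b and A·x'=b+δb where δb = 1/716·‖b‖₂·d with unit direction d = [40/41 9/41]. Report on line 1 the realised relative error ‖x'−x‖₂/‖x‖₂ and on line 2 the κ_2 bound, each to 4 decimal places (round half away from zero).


0.0015
0.2133

from the listed singular values, σ₁ = 149/10, σ_n = 298/3055
condition number: (149/10) ÷ (298/3055) = 152.7500
bound on ‖Δx‖/‖x‖: κ·ε = 152.7500·1/716 = 0.2133
solve Ax = b  →  x = [-21.2590 22.2246]
‖b‖ = 3.1623, ‖x‖ = 30.7551
δb = ε·‖b‖·d = [0.0043 0.0010]; solving A·Δx = δb gives ‖Δx‖ = 0.0453
dividing the unrounded norms, ‖Δx‖/‖x‖ = 0.0015
so the bound overstates the realised error by a factor of ≈ 144.9117 (computed from the unrounded values)


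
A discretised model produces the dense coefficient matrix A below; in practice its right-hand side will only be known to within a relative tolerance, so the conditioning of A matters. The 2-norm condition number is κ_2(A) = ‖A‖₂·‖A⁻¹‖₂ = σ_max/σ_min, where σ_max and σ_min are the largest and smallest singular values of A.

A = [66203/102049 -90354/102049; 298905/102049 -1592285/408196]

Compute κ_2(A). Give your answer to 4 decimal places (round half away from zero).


398.2400

form AᵀA = [55756714/6195121 -297363933/24780484; -297363933/24780484 1585956601/99121936] with trace 2478064025/99121936 and determinant 390625/99121936
eigenvalues of AᵀA: λ = (tr ± √(tr²−4·det))/2 = 25, 15625/99121936
so κ_2 = √(25 / (15625/99121936)) = 398.2400


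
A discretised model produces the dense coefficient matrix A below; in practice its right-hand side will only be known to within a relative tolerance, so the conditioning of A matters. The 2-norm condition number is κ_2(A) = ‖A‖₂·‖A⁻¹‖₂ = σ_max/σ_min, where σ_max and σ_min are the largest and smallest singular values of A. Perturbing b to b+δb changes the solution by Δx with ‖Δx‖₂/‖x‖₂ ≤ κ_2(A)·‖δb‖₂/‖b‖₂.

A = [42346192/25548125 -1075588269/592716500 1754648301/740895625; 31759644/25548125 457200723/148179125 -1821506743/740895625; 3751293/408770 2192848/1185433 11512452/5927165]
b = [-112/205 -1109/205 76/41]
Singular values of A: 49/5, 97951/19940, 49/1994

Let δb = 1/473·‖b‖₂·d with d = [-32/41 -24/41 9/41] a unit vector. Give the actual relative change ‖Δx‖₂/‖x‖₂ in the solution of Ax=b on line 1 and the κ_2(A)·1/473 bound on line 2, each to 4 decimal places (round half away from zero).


0.0030
0.8431

σ_max = 49/5, σ_min = 49/1994
κ_2(A) = (49/5) / (49/1994) = 398.8000
bound on ‖Δx‖/‖x‖: κ·ε = 398.8000·1/473 = 0.8431
solve Ax = b  →  x = [-45.4792 107.1987 113.7393]
2-norm of b is 5.7446; of x, 162.7776
with δb = [-0.0095 -0.0071 0.0027], A·Δx = δb → ‖Δx‖ = 0.4942
realised ‖Δx‖/‖x‖ = 0.0030
realised/bound (from unrounded values) ≈ 0.0036


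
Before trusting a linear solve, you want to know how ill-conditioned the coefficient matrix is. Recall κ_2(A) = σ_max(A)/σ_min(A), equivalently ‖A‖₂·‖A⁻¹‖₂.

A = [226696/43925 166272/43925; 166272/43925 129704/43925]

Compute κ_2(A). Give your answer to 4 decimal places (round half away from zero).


form AᵀA = [3161498176/77176225 2370373632/77176225; 2370373632/77176225 1778780224/77176225] with trace 197611136/3087049 and determinant 2560000/3087049
λ_max, λ_min = (197611136/3087049 ± √39018549689450496/9529871528401)/2 = 64, 40000/3087049
κ = σ_max/σ_min = 8/(200/1757) = 70.2800

70.2800


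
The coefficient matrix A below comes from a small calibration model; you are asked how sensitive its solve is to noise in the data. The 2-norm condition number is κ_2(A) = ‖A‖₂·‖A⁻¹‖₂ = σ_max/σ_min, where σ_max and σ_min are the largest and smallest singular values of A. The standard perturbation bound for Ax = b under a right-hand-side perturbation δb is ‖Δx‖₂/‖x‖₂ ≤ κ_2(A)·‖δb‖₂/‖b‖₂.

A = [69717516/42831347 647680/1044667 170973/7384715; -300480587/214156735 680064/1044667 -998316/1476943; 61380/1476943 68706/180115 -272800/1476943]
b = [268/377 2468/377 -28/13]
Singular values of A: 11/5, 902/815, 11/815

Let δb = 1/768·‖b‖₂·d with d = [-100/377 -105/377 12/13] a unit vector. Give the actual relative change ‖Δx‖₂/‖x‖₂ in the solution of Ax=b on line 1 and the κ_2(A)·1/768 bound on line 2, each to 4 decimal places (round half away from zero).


0.0023
0.2122

largest singular value 11/5, smallest 11/815
κ = σ_max/σ_min = (11/5)/(11/815) = 163.0000
bound on ‖Δx‖/‖x‖: κ·ε = 163.0000·1/768 = 0.2122
solve Ax = b  →  x = [56.0014 -136.2762 -257.1778]
‖b‖ = 6.9282, ‖x‖ = 296.3913
with δb = [-0.0024 -0.0025 0.0083], A·Δx = δb → ‖Δx‖ = 0.6684
relative error = 0.0023
realised/bound (from unrounded values) ≈ 0.0106


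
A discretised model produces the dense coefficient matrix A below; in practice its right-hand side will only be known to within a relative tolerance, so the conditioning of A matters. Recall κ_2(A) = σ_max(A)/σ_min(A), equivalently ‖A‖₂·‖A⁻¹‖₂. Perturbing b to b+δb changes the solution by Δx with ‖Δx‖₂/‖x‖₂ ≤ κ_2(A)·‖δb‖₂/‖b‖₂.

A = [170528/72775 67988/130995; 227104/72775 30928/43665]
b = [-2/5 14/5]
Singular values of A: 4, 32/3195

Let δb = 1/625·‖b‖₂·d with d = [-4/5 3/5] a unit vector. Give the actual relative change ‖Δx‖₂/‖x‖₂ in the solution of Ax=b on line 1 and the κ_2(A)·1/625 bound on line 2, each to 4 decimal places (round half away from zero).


from the listed singular values, σ₁ = 4, σ_n = 32/3195
κ_2(A) = 4 / (32/3195) = 399.3750
κ_2(A)·‖δb‖/‖b‖ = 0.6390
solve Ax = b  →  x = [-43.3460 194.9268]
‖b‖ = 2.8284, ‖x‖ = 199.6881
Δx = A⁻¹·δb where δb = 1/625·2.8284·d; ‖Δx‖ = 0.4518
relative error = 0.0023
realised/bound (from unrounded values) ≈ 0.0035

0.0023
0.6390


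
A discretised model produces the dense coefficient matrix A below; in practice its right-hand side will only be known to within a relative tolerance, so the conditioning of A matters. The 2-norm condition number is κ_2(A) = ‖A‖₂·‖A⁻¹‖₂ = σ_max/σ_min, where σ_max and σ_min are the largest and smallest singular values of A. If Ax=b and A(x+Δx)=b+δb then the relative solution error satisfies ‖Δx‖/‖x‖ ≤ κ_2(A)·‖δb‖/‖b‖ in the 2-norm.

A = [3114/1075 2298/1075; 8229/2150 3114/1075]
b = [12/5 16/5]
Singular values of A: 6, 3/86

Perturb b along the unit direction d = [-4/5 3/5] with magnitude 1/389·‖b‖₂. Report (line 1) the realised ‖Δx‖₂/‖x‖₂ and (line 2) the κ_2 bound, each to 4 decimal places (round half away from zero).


0.4422
0.4422

largest singular value 6, smallest 3/86
κ = σ_max/σ_min = 6/(3/86) = 172.0000
κ_2(A)·‖δb‖/‖b‖ = 0.4422
solve Ax = b  →  x = [0.5333 0.4000]
2-norm of b is 4.0000; of x, 0.6667
with δb = [-0.0082 0.0062], A·Δx = δb → ‖Δx‖ = 0.2948
realised ‖Δx‖/‖x‖ = 0.4422
realised/bound = 1 exactly: the bound is attained for this b and d


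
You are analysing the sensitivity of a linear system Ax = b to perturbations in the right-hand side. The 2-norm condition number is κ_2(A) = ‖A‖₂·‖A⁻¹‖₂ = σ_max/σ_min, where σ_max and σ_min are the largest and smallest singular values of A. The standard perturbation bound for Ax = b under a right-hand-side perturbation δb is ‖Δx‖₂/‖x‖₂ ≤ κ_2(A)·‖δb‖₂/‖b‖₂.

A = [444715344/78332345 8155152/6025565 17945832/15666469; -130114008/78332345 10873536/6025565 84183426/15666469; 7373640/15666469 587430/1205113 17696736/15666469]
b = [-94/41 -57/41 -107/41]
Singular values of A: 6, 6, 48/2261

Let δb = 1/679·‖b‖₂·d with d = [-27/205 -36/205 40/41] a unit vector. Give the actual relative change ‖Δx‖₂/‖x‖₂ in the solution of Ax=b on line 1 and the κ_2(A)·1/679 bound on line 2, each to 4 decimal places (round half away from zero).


0.0028
0.4162

largest singular value 6, smallest 48/2261
κ = σ_max/σ_min = 6/(48/2261) = 282.6250
perturbation bound = 282.6250·1/679 = 0.4162
solve Ax = b  →  x = [-14.2675 86.7692 -33.8087]
2-norm of b is 3.7417; of x, 94.2098
δb = ε·‖b‖·d = [-0.0007 -0.0010 0.0054]; solving A·Δx = δb gives ‖Δx‖ = 0.2596
realised ‖Δx‖/‖x‖ = 0.0028
realised/bound (from unrounded values) ≈ 0.0066


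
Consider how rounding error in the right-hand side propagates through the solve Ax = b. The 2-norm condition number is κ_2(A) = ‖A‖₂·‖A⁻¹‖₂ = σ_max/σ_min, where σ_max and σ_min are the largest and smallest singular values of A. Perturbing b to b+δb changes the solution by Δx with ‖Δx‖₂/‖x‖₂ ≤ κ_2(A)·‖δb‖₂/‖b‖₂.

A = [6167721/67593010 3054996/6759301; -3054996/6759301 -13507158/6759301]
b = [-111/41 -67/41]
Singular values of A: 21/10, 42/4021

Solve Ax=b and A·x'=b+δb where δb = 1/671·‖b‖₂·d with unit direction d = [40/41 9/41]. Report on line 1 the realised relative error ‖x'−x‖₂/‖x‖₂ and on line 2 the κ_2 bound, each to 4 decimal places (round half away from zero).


0.0016
0.2996

largest singular value 21/10, smallest 42/4021
κ = σ_max/σ_min = (21/10)/(42/4021) = 201.0500
bound on ‖Δx‖/‖x‖: κ·ε = 201.0500·1/671 = 0.2996
solve Ax = b  →  x = [280.3136 -62.5825]
‖b‖ = 3.1623, ‖x‖ = 287.2147
with δb = [0.0046 0.0010], A·Δx = δb → ‖Δx‖ = 0.4512
relative error = 0.0016
realised/bound (from unrounded values) ≈ 0.0052


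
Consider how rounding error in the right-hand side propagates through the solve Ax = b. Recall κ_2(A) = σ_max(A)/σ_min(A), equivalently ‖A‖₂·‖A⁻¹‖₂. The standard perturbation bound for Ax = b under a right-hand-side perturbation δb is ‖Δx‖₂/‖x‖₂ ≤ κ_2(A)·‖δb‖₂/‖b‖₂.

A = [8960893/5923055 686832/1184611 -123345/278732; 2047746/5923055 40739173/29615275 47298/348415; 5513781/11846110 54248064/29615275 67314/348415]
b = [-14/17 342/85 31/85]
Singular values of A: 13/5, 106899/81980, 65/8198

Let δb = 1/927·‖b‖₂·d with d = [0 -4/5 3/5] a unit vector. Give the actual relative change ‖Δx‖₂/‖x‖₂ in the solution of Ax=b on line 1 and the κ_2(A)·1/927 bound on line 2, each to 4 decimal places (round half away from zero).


largest singular value 13/5, smallest 65/8198
κ_2(A) = (13/5) / (65/8198) = 327.9200
κ_2(A)·‖δb‖/‖b‖ = 0.3537
solve Ax = b  →  x = [-129.2931 69.8281 -348.6740]
‖b‖₂ = 4.1231 and ‖x‖₂ = 378.3731
δb = ε·‖b‖·d = [0.0000 -0.0036 0.0027]; solving A·Δx = δb gives ‖Δx‖ = 0.5610
dividing the unrounded norms, ‖Δx‖/‖x‖ = 0.0015
realised/bound (from unrounded values) ≈ 0.0042

0.0015
0.3537


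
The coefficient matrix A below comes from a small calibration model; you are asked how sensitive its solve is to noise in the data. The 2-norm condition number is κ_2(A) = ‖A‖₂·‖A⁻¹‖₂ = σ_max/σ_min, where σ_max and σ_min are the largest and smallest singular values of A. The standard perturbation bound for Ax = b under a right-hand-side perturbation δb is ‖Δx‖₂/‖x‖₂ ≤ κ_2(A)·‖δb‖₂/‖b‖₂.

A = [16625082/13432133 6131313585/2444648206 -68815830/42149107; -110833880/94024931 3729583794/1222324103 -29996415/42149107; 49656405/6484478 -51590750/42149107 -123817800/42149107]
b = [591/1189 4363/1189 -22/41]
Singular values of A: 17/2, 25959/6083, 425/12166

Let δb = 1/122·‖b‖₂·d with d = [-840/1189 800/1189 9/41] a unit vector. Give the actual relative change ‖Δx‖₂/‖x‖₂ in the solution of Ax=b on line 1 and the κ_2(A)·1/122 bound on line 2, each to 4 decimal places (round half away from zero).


from the listed singular values, σ₁ = 17/2, σ_n = 425/12166
condition number: (17/2) ÷ (425/12166) = 243.3200
bound on ‖Δx‖/‖x‖: κ·ε = 243.3200·1/122 = 1.9944
solve Ax = b  →  x = [21.9113 20.9924 48.5540]
‖b‖₂ = 3.7417 and ‖x‖₂ = 57.2562
re-solving with b+δb shifts x by Δx of norm 0.8779
relative error = 0.0153
so the bound overstates the realised error by a factor of ≈ 130.0701 (computed from the unrounded values)

0.0153
1.9944


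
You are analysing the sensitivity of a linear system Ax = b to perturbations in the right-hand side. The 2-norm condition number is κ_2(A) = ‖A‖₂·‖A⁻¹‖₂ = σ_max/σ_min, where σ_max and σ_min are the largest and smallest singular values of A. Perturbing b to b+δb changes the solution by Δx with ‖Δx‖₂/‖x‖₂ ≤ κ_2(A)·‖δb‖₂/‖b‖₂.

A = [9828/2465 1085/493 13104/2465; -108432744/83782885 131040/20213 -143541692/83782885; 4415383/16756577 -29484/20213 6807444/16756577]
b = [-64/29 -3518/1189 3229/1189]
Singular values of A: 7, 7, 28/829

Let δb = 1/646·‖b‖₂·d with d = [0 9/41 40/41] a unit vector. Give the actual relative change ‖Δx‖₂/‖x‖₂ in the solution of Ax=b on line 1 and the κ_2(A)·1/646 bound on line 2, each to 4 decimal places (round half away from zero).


0.0035
0.3208

σ_max = 7, σ_min = 28/829
condition number: 7 ÷ (28/829) = 207.2500
worst-case relative error ≤ 207.2500 × 1/646 = 0.3208
solve Ax = b  →  x = [-47.4571 -0.5714 35.4143]
‖b‖ = 4.5826, ‖x‖ = 59.2172
with δb = [0.0000 0.0016 0.0069], A·Δx = δb → ‖Δx‖ = 0.2100
realised ‖Δx‖/‖x‖ = 0.0035
tightness: 0.0035 against a bound of 0.3208 (unrounded ratio ≈ 0.0111)


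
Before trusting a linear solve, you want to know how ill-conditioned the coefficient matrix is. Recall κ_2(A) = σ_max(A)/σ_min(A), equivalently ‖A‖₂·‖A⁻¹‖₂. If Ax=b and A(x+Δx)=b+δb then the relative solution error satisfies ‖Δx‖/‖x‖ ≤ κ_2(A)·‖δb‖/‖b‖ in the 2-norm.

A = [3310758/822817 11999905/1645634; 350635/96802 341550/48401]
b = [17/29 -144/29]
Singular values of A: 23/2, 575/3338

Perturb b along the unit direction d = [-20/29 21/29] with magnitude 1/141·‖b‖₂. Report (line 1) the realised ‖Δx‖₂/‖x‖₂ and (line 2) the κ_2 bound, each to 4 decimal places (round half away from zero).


0.0089
0.4735

from the listed singular values, σ₁ = 23/2, σ_n = 575/3338
κ = σ_max/σ_min = (23/2)/(575/3338) = 66.7600
worst-case relative error ≤ 66.7600 × 1/141 = 0.4735
solve Ax = b  →  x = [20.3662 -11.1576]
2-norm of b is 5.0000; of x, 23.2223
δb = ε·‖b‖·d = [-0.0245 0.0257]; solving A·Δx = δb gives ‖Δx‖ = 0.2059
realised ‖Δx‖/‖x‖ = 0.0089
realised/bound (from unrounded values) ≈ 0.0187


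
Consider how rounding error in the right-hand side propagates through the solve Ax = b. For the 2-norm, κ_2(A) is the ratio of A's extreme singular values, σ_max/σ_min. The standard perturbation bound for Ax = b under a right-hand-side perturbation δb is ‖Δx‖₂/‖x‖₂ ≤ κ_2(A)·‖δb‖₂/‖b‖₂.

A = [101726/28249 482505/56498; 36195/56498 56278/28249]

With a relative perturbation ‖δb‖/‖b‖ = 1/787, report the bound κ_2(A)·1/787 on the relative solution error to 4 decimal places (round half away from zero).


0.0673

AᵀA = [1954093/146068 1169640/36517; 1169640/36517 11233237/146068]; tr = 507205/5618, det = 130321/44944
solving λ² − 507205/5618·λ + 130321/44944 = 0 gives λ = 361/4, 361/11236
κ_2(A) = √(λ_max/λ_min) = √((361/4) / (361/11236)) = 53.0000
bound on ‖Δx‖/‖x‖: κ·ε = 53.0000·1/787 = 0.0673


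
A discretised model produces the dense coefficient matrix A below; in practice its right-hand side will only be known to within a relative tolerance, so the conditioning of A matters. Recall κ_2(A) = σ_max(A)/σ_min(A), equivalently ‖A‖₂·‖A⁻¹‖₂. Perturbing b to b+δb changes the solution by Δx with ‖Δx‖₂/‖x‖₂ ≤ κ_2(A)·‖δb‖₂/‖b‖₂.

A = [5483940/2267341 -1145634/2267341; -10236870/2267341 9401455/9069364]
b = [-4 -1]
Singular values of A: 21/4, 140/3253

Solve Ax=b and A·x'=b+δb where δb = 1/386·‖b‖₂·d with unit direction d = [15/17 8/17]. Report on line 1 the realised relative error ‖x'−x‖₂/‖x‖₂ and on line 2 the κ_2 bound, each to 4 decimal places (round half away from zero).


0.0027
0.3160

from the listed singular values, σ₁ = 21/4, σ_n = 140/3253
condition number: (21/4) ÷ (140/3253) = 121.9875
worst-case relative error ≤ 121.9875 × 1/386 = 0.3160
solve Ax = b  →  x = [-20.5879 -90.6341]
‖b‖ = 4.1231, ‖x‖ = 92.9431
re-solving with b+δb shifts x by Δx of norm 0.2482
dividing the unrounded norms, ‖Δx‖/‖x‖ = 0.0027
so the bound overstates the realised error by a factor of ≈ 118.3455 (computed from the unrounded values)


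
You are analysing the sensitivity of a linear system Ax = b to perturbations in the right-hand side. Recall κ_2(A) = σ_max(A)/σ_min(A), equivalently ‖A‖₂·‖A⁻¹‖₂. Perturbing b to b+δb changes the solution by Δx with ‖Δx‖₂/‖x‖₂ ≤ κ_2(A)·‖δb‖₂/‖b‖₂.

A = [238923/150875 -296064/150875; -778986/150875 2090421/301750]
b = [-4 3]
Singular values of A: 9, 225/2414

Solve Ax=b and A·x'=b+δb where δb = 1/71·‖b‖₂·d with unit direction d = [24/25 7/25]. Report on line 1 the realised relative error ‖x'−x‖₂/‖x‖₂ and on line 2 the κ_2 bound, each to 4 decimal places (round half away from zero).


σ_max = 9, σ_min = 225/2414
condition number: 9 ÷ (225/2414) = 96.5600
worst-case relative error ≤ 96.5600 × 1/71 = 1.3600
solve Ax = b  →  x = [-26.0160 -18.9564]
2-norm of b is 5.0000; of x, 32.1897
re-solving with b+δb shifts x by Δx of norm 0.7556
relative error = 0.0235
so the bound overstates the realised error by a factor of ≈ 57.9415 (computed from the unrounded values)

0.0235
1.3600


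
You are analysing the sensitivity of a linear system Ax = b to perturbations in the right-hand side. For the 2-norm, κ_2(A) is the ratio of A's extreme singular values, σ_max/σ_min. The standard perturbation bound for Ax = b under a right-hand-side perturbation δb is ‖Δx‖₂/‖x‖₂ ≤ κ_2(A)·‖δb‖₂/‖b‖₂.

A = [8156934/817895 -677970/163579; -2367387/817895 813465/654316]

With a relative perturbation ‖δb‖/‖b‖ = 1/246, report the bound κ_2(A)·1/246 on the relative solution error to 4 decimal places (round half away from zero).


1.2788

M = AᵀA = [221969518425/2058314557 -369944809875/8233258228; -369944809875/8233258228 616616803125/32933032912]. tr(M)=320625315225/2533310224, det(M)=102515625/633327556
solving λ² − 320625315225/2533310224·λ + 102515625/633327556 = 0 gives λ = 2025/16, 202500/158331889
σ_max=√(2025/16)=(45/4), σ_min=√(202500/158331889)=(450/12583) → κ = 314.5750
κ_2(A)·‖δb‖/‖b‖ = 1.2788


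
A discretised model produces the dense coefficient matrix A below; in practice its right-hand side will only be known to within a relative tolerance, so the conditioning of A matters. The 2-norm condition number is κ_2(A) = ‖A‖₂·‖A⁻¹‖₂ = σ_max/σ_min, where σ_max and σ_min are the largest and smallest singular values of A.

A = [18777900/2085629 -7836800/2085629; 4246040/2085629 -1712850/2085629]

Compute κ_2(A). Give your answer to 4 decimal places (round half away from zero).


AᵀA = [220486843600/2587655161 -91868814000/2587655161; -91868814000/2587655161 38280362500/2587655161]; tr = 1531166900/15311569, det = 1000000/15311569
λ_max, λ_min = (1531166900/15311569 ± √2344410829379610000/234444145241761)/2 = 100, 10000/15311569
κ_2(A) = √(λ_max/λ_min) = √(100 / (10000/15311569)) = 391.3000

391.3000


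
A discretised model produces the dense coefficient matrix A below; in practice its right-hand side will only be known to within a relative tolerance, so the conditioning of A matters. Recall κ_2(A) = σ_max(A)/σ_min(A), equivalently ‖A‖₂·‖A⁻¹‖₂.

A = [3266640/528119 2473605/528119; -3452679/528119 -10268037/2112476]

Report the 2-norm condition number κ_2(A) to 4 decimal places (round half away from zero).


AᵀA = [26863173801/331640521 80587091403/1326562084; 80587091403/1326562084 241774234209/5306248336]; tr = 671585015025/5306248336, det = 102515625/331640521
λ_max, λ_min = (671585015025/5306248336 ± √450991618110796979750625/28156271403302768896)/2 = 2025/16, 810000/331640521
κ = σ_max/σ_min = (45/4)/(900/18211) = 227.6375

227.6375


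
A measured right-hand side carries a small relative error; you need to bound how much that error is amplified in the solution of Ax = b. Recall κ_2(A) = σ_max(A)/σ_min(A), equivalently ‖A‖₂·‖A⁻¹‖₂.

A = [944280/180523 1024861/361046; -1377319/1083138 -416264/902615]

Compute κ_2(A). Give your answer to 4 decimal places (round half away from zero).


31.0800

form AᵀA = [20224234081/697910724 4488299968/290796135; 4488299968/290796135 16033078289/1938640900] with trace 1124400617/30186450 and determinant 13845841/9659664
solving λ² − 1124400617/30186450·λ + 13845841/9659664 = 0 gives λ = 3721/100, 93025/2414916
so κ_2 = √((3721/100) / (93025/2414916)) = 31.0800


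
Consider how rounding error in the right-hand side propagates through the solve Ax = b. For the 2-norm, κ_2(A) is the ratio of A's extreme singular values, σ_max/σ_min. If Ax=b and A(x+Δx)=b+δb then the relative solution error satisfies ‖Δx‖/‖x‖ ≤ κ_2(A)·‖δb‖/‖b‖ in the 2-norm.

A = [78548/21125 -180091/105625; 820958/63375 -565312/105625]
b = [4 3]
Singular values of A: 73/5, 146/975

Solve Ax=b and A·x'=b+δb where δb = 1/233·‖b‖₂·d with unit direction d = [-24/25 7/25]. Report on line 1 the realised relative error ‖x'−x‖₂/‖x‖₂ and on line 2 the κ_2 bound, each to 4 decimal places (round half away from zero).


0.0072
0.4185

σ_max = 73/5, σ_min = 146/975
κ = σ_max/σ_min = (73/5)/(146/975) = 97.5000
bound on ‖Δx‖/‖x‖: κ·ε = 97.5000·1/233 = 0.4185
solve Ax = b  →  x = [-7.4526 -18.5985]
‖b‖₂ = 5.0000 and ‖x‖₂ = 20.0361
δb = ε·‖b‖·d = [-0.0206 0.0060]; solving A·Δx = δb gives ‖Δx‖ = 0.1433
dividing the unrounded norms, ‖Δx‖/‖x‖ = 0.0072
so the bound overstates the realised error by a factor of ≈ 58.5055 (computed from the unrounded values)


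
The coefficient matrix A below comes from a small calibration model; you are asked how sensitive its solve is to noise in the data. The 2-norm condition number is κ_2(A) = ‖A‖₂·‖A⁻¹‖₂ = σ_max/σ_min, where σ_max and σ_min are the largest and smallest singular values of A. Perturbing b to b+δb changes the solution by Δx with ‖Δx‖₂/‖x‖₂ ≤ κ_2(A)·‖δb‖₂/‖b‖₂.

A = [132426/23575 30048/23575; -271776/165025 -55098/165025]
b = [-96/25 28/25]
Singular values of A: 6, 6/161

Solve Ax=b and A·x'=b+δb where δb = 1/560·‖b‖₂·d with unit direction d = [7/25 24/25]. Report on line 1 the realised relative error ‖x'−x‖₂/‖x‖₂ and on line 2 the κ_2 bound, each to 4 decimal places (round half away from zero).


0.2875
0.2875

σ_max = 6, σ_min = 6/161
condition number: 6 ÷ (6/161) = 161.0000
bound on ‖Δx‖/‖x‖: κ·ε = 161.0000·1/560 = 0.2875
solve Ax = b  →  x = [-0.6504 -0.1463]
2-norm of b is 4.0000; of x, 0.6667
Δx = A⁻¹·δb where δb = 1/560·4.0000·d; ‖Δx‖ = 0.1917
realised ‖Δx‖/‖x‖ = 0.2875
so the bound is sharp here: realised error equals the bound


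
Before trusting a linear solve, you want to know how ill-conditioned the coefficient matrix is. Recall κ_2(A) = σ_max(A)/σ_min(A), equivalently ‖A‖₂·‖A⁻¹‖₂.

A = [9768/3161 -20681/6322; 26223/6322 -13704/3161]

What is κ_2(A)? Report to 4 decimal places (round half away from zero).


M = AᵀA = [1069301025/39967684 -280686000/9991921; -280686000/9991921 1178902225/39967684]. tr(M)=1336625/23762, det(M)=5625/190096
solving λ² − 1336625/23762·λ + 5625/190096 = 0 gives λ = 225/4, 25/47524
σ_max=√(225/4)=(15/2), σ_min=√(25/47524)=(5/218) → κ = 327.0000

327.0000


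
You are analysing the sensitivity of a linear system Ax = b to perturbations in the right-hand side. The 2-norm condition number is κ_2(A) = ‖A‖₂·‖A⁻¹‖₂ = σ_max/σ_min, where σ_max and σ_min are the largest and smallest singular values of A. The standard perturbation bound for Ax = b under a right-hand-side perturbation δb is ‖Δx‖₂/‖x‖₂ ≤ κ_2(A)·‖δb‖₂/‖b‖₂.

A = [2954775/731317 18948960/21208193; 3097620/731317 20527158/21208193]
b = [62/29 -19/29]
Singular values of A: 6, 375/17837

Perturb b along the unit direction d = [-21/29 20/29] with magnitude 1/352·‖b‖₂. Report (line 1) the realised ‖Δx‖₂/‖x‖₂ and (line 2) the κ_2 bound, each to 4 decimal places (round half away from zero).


largest singular value 6, smallest 375/17837
κ = σ_max/σ_min = 6/(375/17837) = 285.3920
bound on ‖Δx‖/‖x‖: κ·ε = 285.3920·1/352 = 0.8108
solve Ax = b  →  x = [21.0449 -92.7738]
‖b‖₂ = 2.2361 and ‖x‖₂ = 95.1308
with δb = [-0.0046 0.0044], A·Δx = δb → ‖Δx‖ = 0.3022
dividing the unrounded norms, ‖Δx‖/‖x‖ = 0.0032
realised/bound (from unrounded values) ≈ 0.0039

0.0032
0.8108


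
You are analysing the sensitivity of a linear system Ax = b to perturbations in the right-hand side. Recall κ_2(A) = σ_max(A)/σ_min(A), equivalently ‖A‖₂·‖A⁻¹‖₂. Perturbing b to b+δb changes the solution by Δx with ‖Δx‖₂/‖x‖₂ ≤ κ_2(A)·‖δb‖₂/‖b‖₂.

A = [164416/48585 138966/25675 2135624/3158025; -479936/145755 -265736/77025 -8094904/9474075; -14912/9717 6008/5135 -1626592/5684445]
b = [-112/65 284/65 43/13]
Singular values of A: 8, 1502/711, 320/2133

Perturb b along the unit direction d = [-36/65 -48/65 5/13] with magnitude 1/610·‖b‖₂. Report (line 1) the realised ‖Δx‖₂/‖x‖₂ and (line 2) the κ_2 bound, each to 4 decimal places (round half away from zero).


from the listed singular values, σ₁ = 8, σ_n = 320/2133
κ_2(A) = 8 / (320/2133) = 53.3250
worst-case relative error ≤ 53.3250 × 1/610 = 0.0874
solve Ax = b  →  x = [-0.3073 0.7361 -6.9014]
‖b‖₂ = 5.7446 and ‖x‖₂ = 6.9474
Δx = A⁻¹·δb where δb = 1/610·5.7446·d; ‖Δx‖ = 0.0628
realised ‖Δx‖/‖x‖ = 0.0090
so the bound overstates the realised error by a factor of ≈ 9.6750 (computed from the unrounded values)

0.0090
0.0874


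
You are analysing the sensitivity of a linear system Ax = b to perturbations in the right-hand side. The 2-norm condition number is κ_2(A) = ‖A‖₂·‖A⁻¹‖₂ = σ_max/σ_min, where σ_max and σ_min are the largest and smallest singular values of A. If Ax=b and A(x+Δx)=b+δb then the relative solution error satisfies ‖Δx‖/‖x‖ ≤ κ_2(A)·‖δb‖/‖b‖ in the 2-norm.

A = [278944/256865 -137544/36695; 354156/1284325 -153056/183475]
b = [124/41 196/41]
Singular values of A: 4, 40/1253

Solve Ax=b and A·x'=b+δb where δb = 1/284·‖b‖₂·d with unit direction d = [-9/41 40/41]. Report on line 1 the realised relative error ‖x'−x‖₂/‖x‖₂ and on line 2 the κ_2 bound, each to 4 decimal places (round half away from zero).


σ_max = 4, σ_min = 40/1253
κ_2(A) = 4 / (40/1253) = 125.3000
perturbation bound = 125.3000·1/284 = 0.4412
solve Ax = b  →  x = [120.5680 34.1240]
‖b‖₂ = 5.6569 and ‖x‖₂ = 125.3040
δb = ε·‖b‖·d = [-0.0044 0.0194]; solving A·Δx = δb gives ‖Δx‖ = 0.6239
relative error = 0.0050
realised/bound (from unrounded values) ≈ 0.0113

0.0050
0.4412


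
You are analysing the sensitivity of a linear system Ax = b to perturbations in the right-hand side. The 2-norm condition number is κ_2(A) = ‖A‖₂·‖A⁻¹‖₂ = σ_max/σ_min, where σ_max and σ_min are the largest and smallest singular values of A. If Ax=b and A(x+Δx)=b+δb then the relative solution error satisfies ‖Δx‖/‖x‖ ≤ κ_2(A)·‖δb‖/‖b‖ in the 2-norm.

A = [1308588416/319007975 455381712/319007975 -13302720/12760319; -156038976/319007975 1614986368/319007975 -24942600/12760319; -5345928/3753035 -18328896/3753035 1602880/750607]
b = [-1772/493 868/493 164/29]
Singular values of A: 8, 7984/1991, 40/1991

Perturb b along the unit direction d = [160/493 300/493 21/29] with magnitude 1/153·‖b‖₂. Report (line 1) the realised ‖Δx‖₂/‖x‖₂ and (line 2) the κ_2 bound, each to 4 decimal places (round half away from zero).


σ_max = 8, σ_min = 40/1991
κ_2(A) = 8 / (40/1991) = 398.2000
κ_2(A)·‖δb‖/‖b‖ = 2.6026
solve Ax = b  →  x = [20.3547 73.3501 183.9769]
‖b‖₂ = 6.9282 and ‖x‖₂ = 199.1031
re-solving with b+δb shifts x by Δx of norm 2.2539
realised ‖Δx‖/‖x‖ = 0.0113
realised/bound (from unrounded values) ≈ 0.0043

0.0113
2.6026


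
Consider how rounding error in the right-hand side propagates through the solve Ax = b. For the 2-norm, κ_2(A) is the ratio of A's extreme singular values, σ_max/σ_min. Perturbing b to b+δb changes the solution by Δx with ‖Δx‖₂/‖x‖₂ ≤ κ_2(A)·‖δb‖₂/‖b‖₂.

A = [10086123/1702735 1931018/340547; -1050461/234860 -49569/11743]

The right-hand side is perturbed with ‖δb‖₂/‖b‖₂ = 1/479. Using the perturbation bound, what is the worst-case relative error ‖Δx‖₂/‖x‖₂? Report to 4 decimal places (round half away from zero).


0.6129

M = AᵀA = [102227795422729/1855556147344 24339412730745/463889036836; 24339412730745/463889036836 5795239641325/115972259209]. tr(M)=231809309969/2206368784, det(M)=70644025/551592196
solving λ² − 231809309969/2206368784·λ + 70644025/551592196 = 0 gives λ = 1681/16, 168100/137898049
κ = σ_max/σ_min = (41/4)/(410/11743) = 293.5750
worst-case relative error ≤ 293.5750 × 1/479 = 0.6129


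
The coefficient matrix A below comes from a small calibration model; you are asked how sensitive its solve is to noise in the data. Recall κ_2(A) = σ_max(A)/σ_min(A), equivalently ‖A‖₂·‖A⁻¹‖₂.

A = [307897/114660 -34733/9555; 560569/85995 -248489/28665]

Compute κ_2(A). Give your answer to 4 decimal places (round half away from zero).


form AᵀA = [34798856353/700131600 -3866441417/58344300; -3866441417/58344300 429610738/4862025] with trace 3866512105/28005264 and determinant 4879681/28005264
solving λ² − 3866512105/28005264·λ + 4879681/28005264 = 0 gives λ = 2209/16, 2209/1750329
σ_max=√(2209/16)=(47/4), σ_min=√(2209/1750329)=(47/1323) → κ = 330.7500

330.7500


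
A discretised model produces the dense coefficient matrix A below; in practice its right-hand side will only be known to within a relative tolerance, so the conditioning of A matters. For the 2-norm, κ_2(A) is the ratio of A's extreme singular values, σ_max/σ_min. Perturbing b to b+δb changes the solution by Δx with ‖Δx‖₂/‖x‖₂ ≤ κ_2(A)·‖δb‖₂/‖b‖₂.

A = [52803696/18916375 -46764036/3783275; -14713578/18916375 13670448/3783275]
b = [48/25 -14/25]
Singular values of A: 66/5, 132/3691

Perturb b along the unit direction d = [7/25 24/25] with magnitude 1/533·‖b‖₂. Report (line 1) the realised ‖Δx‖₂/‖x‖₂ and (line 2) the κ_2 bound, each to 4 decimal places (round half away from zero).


0.6925
0.6925

largest singular value 66/5, smallest 132/3691
κ = σ_max/σ_min = (66/5)/(132/3691) = 369.1000
κ_2(A)·‖δb‖/‖b‖ = 0.6925
solve Ax = b  →  x = [0.0333 -0.1478]
2-norm of b is 2.0000; of x, 0.1515
re-solving with b+δb shifts x by Δx of norm 0.1049
realised ‖Δx‖/‖x‖ = 0.6925
tightness: 0.6925 against a bound of 0.6925; the bound is attained (ratio 1)


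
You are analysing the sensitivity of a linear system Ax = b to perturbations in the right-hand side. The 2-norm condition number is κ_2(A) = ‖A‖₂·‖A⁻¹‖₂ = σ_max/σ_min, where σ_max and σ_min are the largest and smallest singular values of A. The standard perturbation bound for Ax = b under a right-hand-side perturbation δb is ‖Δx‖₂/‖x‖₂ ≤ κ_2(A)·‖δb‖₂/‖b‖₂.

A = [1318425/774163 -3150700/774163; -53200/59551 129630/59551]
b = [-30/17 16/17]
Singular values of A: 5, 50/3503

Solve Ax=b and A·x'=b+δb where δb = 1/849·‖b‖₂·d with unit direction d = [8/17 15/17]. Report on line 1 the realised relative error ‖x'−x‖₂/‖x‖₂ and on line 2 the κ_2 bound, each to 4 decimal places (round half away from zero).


from the listed singular values, σ₁ = 5, σ_n = 50/3503
condition number: 5 ÷ (50/3503) = 350.3000
worst-case relative error ≤ 350.3000 × 1/849 = 0.4126
solve Ax = b  →  x = [-0.1538 0.3692]
2-norm of b is 2.0000; of x, 0.4000
δb = ε·‖b‖·d = [0.0011 0.0021]; solving A·Δx = δb gives ‖Δx‖ = 0.1650
relative error = 0.4126
tightness: 0.4126 against a bound of 0.4126; the bound is attained (ratio 1)

0.4126
0.4126


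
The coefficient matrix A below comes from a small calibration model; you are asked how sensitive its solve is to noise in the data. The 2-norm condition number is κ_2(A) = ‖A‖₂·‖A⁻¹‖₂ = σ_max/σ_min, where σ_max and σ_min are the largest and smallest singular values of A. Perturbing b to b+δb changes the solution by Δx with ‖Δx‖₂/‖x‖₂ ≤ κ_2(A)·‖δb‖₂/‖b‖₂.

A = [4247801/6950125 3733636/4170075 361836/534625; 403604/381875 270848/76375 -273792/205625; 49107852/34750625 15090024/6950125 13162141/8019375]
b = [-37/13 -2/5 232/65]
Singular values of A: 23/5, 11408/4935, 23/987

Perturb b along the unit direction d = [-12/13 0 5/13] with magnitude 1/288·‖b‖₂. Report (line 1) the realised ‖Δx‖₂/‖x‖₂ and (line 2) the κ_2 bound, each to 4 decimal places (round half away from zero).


0.0040
0.6854

σ_max = 23/5, σ_min = 23/987
κ_2(A) = (23/5) / (23/987) = 197.4000
κ_2(A)·‖δb‖/‖b‖ = 0.6854
solve Ax = b  →  x = [-151.8030 63.4868 48.8932]
‖b‖ = 4.5826, ‖x‖ = 171.6545
Δx = A⁻¹·δb where δb = 1/288·4.5826·d; ‖Δx‖ = 0.6828
realised ‖Δx‖/‖x‖ = 0.0040
realised/bound (from unrounded values) ≈ 0.0058
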